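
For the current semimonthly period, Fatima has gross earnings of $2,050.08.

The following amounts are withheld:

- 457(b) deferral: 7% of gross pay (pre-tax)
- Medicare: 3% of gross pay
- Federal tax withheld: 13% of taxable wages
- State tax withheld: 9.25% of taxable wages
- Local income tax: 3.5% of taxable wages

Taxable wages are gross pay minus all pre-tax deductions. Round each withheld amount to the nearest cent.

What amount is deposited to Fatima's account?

457(b) deferral: $2,050.08 × 0.07 = $143.51
Taxable wages = $2,050.08 − $143.51 = $1,906.57
Local income tax: $1,906.57 × 0.035 = $66.73
Federal tax withheld: $1,906.57 × 0.13 = $247.85
State tax withheld: $1,906.57 × 0.0925 = $176.36
Medicare: $2,050.08 × 0.03 = $61.50
Total deductions = $143.51 + $66.73 + $247.85 + $176.36 + $61.50 = $695.95
Net pay = $2,050.08 − $695.95 = $1,354.13

$1,354.13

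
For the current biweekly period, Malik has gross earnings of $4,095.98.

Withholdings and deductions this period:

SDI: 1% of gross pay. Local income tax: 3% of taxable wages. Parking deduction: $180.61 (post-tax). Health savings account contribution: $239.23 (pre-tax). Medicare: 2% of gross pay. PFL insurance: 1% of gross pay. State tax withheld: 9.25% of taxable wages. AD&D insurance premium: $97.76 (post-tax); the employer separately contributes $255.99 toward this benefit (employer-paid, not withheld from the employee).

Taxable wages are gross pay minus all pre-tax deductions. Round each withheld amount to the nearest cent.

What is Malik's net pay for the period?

$2,942.09

Health savings account contribution: $239.23
Taxable wages = $4,095.98 − $239.23 = $3,856.75
State tax withheld: $3,856.75 × 0.0925 = $356.75
Local income tax: $3,856.75 × 0.03 = $115.70
SDI: $4,095.98 × 0.01 = $40.96
Medicare: $4,095.98 × 0.02 = $81.92
PFL insurance: $4,095.98 × 0.01 = $40.96
AD&D insurance premium: $97.76
Parking deduction: $180.61
(Employer's $255.99 toward AD&D insurance premium is not withheld from the employee.)
Total deductions = $239.23 + $356.75 + $115.70 + $40.96 + $81.92 + $40.96 + $97.76 + $180.61 = $1,153.89
Net pay = $4,095.98 − $1,153.89 = $2,942.09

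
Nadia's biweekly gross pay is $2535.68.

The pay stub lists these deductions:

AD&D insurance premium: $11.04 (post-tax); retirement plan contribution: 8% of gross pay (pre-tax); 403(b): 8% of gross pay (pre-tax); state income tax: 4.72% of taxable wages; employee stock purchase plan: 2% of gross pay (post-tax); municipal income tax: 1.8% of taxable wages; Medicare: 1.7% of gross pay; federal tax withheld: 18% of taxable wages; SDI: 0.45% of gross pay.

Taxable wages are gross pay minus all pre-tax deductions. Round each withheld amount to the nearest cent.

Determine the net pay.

Retirement plan contribution: $2535.68 × 0.08 = $202.85
403(b): $2535.68 × 0.08 = $202.85
Pre-tax total = $202.85 + $202.85 = $405.70
Taxable wages = $2535.68 − $405.70 = $2129.98
State income tax: $2129.98 × 0.0472 = $100.54
Municipal income tax: $2129.98 × 0.018 = $38.34
Federal tax withheld: $2129.98 × 0.18 = $383.40
SDI: $2535.68 × 0.0045 = $11.41
Medicare: $2535.68 × 0.017 = $43.11
Employee stock purchase plan: $2535.68 × 0.02 = $50.71
AD&D insurance premium: $11.04
Total deductions = $202.85 + $202.85 + $100.54 + $38.34 + $383.40 + $11.41 + $43.11 + $50.71 + $11.04 = $1044.25
Net pay = $2535.68 − $1044.25 = $1491.43

$1491.43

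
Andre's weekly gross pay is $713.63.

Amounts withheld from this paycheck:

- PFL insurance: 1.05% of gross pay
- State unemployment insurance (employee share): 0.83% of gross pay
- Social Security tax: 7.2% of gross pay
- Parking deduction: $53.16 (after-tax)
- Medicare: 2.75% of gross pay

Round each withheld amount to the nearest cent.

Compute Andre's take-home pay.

$576.06

Social Security tax: $713.63 × 0.072 = $51.38
State unemployment insurance (employee share): $713.63 × 0.0083 = $5.92
PFL insurance: $713.63 × 0.0105 = $7.49
Medicare: $713.63 × 0.0275 = $19.62
Parking deduction: $53.16
Total deductions = $51.38 + $5.92 + $7.49 + $19.62 + $53.16 = $137.57
Net pay = $713.63 − $137.57 = $576.06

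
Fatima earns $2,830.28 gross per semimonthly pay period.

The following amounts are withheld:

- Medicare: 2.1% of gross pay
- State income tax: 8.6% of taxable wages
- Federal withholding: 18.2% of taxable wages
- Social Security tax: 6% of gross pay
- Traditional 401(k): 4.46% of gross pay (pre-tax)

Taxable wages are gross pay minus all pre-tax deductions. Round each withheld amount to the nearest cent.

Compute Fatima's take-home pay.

Traditional 401(k): $2,830.28 × 0.0446 = $126.23
Taxable wages = $2,830.28 − $126.23 = $2,704.05
Federal withholding: $2,704.05 × 0.182 = $492.14
State income tax: $2,704.05 × 0.086 = $232.55
Medicare: $2,830.28 × 0.021 = $59.44
Social Security tax: $2,830.28 × 0.06 = $169.82
Total deductions = $126.23 + $492.14 + $232.55 + $59.44 + $169.82 = $1,080.18
Net pay = $2,830.28 − $1,080.18 = $1,750.10

$1,750.10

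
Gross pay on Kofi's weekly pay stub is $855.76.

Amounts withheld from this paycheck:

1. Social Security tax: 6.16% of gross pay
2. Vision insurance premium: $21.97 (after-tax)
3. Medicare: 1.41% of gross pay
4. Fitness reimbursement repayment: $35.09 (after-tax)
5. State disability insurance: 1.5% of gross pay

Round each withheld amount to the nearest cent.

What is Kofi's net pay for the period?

Medicare: $855.76 × 0.0141 = $12.07
Social Security tax: $855.76 × 0.0616 = $52.71
State disability insurance: $855.76 × 0.015 = $12.84
Vision insurance premium: $21.97
Fitness reimbursement repayment: $35.09
Total deductions = $12.07 + $52.71 + $12.84 + $21.97 + $35.09 = $134.68
Net pay = $855.76 − $134.68 = $721.08

$721.08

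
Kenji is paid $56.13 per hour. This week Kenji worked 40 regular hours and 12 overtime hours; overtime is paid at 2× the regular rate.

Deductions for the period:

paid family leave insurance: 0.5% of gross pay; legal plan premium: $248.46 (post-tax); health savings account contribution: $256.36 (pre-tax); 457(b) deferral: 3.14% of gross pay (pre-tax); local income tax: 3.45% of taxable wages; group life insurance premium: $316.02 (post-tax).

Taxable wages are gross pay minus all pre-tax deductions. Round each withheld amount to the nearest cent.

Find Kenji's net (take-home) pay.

Regular pay: 40 × $56.13 = $2245.20
Overtime pay: 12 × $56.13 × 2 = $1347.12
Gross pay = $2245.20 + $1347.12 = $3592.32
457(b) deferral: $3592.32 × 0.0314 = $112.80
Health savings account contribution: $256.36
Pre-tax total = $112.80 + $256.36 = $369.16
Taxable wages = $3592.32 − $369.16 = $3223.16
Local income tax: $3223.16 × 0.0345 = $111.20
Paid family leave insurance: $3592.32 × 0.005 = $17.96
Legal plan premium: $248.46
Group life insurance premium: $316.02
Total deductions = $112.80 + $256.36 + $111.20 + $17.96 + $248.46 + $316.02 = $1062.80
Net pay = $3592.32 − $1062.80 = $2529.52

$2529.52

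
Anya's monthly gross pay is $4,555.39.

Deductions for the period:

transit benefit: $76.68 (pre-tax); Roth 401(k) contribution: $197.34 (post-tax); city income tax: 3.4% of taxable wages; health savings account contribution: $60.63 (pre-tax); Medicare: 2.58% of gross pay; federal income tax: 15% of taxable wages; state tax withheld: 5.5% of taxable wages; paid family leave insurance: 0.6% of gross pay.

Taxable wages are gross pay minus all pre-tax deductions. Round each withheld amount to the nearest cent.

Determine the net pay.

$3,019.97

Transit benefit: $76.68
Health savings account contribution: $60.63
Pre-tax total = $76.68 + $60.63 = $137.31
Taxable wages = $4,555.39 − $137.31 = $4,418.08
City income tax: $4,418.08 × 0.034 = $150.21
State tax withheld: $4,418.08 × 0.055 = $242.99
Federal income tax: $4,418.08 × 0.15 = $662.71
Paid family leave insurance: $4,555.39 × 0.006 = $27.33
Medicare: $4,555.39 × 0.0258 = $117.53
Roth 401(k) contribution: $197.34
Total deductions = $76.68 + $60.63 + $150.21 + $242.99 + $662.71 + $27.33 + $117.53 + $197.34 = $1,535.42
Net pay = $4,555.39 − $1,535.42 = $3,019.97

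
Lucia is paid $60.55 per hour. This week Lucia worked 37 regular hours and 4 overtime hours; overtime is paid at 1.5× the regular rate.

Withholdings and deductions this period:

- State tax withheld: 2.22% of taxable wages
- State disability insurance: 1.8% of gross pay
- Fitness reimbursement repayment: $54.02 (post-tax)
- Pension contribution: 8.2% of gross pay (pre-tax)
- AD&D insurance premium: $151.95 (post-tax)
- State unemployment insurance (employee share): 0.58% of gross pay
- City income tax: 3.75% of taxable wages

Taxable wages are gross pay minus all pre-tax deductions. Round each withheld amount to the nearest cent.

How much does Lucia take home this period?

$1,979.52

Regular pay: 37 × $60.55 = $2,240.35
Overtime pay: 4 × $60.55 × 1.5 = $363.30
Gross pay = $2,240.35 + $363.30 = $2,603.65
Pension contribution: $2,603.65 × 0.082 = $213.50
Taxable wages = $2,603.65 − $213.50 = $2,390.15
State tax withheld: $2,390.15 × 0.0222 = $53.06
City income tax: $2,390.15 × 0.0375 = $89.63
State unemployment insurance (employee share): $2,603.65 × 0.0058 = $15.10
State disability insurance: $2,603.65 × 0.018 = $46.87
Fitness reimbursement repayment: $54.02
AD&D insurance premium: $151.95
Total deductions = $213.50 + $53.06 + $89.63 + $15.10 + $46.87 + $54.02 + $151.95 = $624.13
Net pay = $2,603.65 − $624.13 = $1,979.52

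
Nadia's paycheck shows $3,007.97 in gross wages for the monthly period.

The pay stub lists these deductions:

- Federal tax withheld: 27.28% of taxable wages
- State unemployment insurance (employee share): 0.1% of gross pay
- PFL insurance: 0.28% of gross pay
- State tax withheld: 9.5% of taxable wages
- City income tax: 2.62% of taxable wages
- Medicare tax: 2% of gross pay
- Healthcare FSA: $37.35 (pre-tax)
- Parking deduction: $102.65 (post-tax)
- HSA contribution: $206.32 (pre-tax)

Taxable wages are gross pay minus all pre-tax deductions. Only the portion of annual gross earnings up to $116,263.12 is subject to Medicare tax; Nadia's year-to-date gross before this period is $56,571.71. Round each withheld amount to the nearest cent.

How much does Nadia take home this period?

HSA contribution: $206.32
Healthcare FSA: $37.35
Pre-tax total = $206.32 + $37.35 = $243.67
Taxable wages = $3,007.97 − $243.67 = $2,764.30
Federal tax withheld: $2,764.30 × 0.2728 = $754.10
State tax withheld: $2,764.30 × 0.095 = $262.61
City income tax: $2,764.30 × 0.0262 = $72.42
Medicare tax: cap not yet reached, full $3,007.97 is subject → $3,007.97 × 0.02 = $60.16
PFL insurance: $3,007.97 × 0.0028 = $8.42
State unemployment insurance (employee share): $3,007.97 × 0.001 = $3.01
Parking deduction: $102.65
Total deductions = $206.32 + $37.35 + $754.10 + $262.61 + $72.42 + $60.16 + $8.42 + $3.01 + $102.65 = $1,507.04
Net pay = $3,007.97 − $1,507.04 = $1,500.93

$1,500.93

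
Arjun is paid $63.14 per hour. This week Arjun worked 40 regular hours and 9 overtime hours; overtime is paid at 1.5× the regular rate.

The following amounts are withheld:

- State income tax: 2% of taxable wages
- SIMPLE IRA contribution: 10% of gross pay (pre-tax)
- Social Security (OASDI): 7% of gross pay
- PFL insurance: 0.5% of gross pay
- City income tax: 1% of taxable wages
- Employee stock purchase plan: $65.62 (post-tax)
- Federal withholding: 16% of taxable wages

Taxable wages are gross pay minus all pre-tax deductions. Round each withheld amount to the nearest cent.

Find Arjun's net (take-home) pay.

Regular pay: 40 × $63.14 = $2,525.60
Overtime pay: 9 × $63.14 × 1.5 = $852.39
Gross pay = $2,525.60 + $852.39 = $3,377.99
SIMPLE IRA contribution: $3,377.99 × 0.1 = $337.80
Taxable wages = $3,377.99 − $337.80 = $3,040.19
State income tax: $3,040.19 × 0.02 = $60.80
Federal withholding: $3,040.19 × 0.16 = $486.43
City income tax: $3,040.19 × 0.01 = $30.40
PFL insurance: $3,377.99 × 0.005 = $16.89
Social Security (OASDI): $3,377.99 × 0.07 = $236.46
Employee stock purchase plan: $65.62
Total deductions = $337.80 + $60.80 + $486.43 + $30.40 + $16.89 + $236.46 + $65.62 = $1,234.40
Net pay = $3,377.99 − $1,234.40 = $2,143.59

$2,143.59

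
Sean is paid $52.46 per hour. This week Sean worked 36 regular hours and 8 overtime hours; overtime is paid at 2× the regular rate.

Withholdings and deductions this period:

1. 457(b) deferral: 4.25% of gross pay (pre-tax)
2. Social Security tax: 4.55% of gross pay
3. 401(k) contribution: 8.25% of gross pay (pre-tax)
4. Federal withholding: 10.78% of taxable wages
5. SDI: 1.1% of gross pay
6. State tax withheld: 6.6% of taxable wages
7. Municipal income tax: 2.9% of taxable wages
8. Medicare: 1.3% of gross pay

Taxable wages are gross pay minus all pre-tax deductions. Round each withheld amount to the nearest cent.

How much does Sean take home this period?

Regular pay: 36 × $52.46 = $1,888.56
Overtime pay: 8 × $52.46 × 2 = $839.36
Gross pay = $1,888.56 + $839.36 = $2,727.92
401(k) contribution: $2,727.92 × 0.0825 = $225.05
457(b) deferral: $2,727.92 × 0.0425 = $115.94
Pre-tax total = $225.05 + $115.94 = $340.99
Taxable wages = $2,727.92 − $340.99 = $2,386.93
State tax withheld: $2,386.93 × 0.066 = $157.54
Municipal income tax: $2,386.93 × 0.029 = $69.22
Federal withholding: $2,386.93 × 0.1078 = $257.31
Social Security tax: $2,727.92 × 0.0455 = $124.12
SDI: $2,727.92 × 0.011 = $30.01
Medicare: $2,727.92 × 0.013 = $35.46
Total deductions = $225.05 + $115.94 + $157.54 + $69.22 + $257.31 + $124.12 + $30.01 + $35.46 = $1,014.65
Net pay = $2,727.92 − $1,014.65 = $1,713.27

$1,713.27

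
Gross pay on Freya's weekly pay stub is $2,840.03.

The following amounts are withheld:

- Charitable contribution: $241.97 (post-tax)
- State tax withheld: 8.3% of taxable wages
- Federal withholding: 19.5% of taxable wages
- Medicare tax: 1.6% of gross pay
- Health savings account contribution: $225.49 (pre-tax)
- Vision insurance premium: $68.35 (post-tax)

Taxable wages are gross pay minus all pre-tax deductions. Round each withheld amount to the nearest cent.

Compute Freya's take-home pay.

$1,531.93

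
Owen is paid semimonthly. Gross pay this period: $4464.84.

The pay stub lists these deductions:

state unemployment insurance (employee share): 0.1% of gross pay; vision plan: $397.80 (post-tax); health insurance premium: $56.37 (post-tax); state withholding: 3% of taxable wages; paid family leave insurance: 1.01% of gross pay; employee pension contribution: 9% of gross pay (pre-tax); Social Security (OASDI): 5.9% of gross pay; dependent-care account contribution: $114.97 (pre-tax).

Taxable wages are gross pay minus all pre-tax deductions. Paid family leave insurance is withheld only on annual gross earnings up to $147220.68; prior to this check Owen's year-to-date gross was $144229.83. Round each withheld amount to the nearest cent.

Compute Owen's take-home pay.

Employee pension contribution: $4464.84 × 0.09 = $401.84
Dependent-care account contribution: $114.97
Pre-tax total = $401.84 + $114.97 = $516.81
Taxable wages = $4464.84 − $516.81 = $3948.03
State withholding: $3948.03 × 0.03 = $118.44
State unemployment insurance (employee share): $4464.84 × 0.001 = $4.46
Paid family leave insurance: only $147220.68 − $144229.83 = $2990.85 of this check is subject → $2990.85 × 0.0101 = $30.21
Social Security (OASDI): $4464.84 × 0.059 = $263.43
Health insurance premium: $56.37
Vision plan: $397.80
Total deductions = $401.84 + $114.97 + $118.44 + $4.46 + $30.21 + $263.43 + $56.37 + $397.80 = $1387.52
Net pay = $4464.84 − $1387.52 = $3077.32

$3077.32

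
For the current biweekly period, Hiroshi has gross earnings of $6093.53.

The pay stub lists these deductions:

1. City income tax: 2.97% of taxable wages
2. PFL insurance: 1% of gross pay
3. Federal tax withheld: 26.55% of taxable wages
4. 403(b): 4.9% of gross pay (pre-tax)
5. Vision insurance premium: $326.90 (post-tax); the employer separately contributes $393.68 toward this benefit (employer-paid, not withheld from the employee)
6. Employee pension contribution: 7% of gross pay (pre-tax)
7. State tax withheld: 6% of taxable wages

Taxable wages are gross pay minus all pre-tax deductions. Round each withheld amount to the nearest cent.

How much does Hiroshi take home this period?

$3073.71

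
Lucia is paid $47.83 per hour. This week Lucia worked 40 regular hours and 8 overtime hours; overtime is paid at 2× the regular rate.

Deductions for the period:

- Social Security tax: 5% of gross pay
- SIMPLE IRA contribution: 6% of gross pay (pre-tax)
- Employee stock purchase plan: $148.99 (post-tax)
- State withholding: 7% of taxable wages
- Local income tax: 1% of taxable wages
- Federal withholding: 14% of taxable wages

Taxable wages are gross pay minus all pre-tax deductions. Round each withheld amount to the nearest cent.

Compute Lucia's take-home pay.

Regular pay: 40 × $47.83 = $1,913.20
Overtime pay: 8 × $47.83 × 2 = $765.28
Gross pay = $1,913.20 + $765.28 = $2,678.48
SIMPLE IRA contribution: $2,678.48 × 0.06 = $160.71
Taxable wages = $2,678.48 − $160.71 = $2,517.77
Local income tax: $2,517.77 × 0.01 = $25.18
State withholding: $2,517.77 × 0.07 = $176.24
Federal withholding: $2,517.77 × 0.14 = $352.49
Social Security tax: $2,678.48 × 0.05 = $133.92
Employee stock purchase plan: $148.99
Total deductions = $160.71 + $25.18 + $176.24 + $352.49 + $133.92 + $148.99 = $997.53
Net pay = $2,678.48 − $997.53 = $1,680.95

$1,680.95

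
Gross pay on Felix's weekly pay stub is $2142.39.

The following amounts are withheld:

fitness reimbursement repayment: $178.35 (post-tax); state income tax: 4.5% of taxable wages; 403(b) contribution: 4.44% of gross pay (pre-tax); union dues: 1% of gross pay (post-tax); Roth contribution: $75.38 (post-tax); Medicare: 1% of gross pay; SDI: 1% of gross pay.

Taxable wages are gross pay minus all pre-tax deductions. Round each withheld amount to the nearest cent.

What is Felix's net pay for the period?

403(b) contribution: $2142.39 × 0.0444 = $95.12
Taxable wages = $2142.39 − $95.12 = $2047.27
State income tax: $2047.27 × 0.045 = $92.13
SDI: $2142.39 × 0.01 = $21.42
Medicare: $2142.39 × 0.01 = $21.42
Fitness reimbursement repayment: $178.35
Roth contribution: $75.38
Union dues: $2142.39 × 0.01 = $21.42
Total deductions = $95.12 + $92.13 + $21.42 + $21.42 + $178.35 + $75.38 + $21.42 = $505.24
Net pay = $2142.39 − $505.24 = $1637.15

$1637.15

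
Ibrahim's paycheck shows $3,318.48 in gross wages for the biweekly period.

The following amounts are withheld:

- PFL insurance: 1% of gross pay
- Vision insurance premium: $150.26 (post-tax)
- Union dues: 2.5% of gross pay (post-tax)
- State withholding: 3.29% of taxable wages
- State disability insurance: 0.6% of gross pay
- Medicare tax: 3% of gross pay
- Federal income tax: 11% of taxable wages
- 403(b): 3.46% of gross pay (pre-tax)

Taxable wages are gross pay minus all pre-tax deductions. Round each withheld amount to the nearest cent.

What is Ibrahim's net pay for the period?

403(b): $3,318.48 × 0.0346 = $114.82
Taxable wages = $3,318.48 − $114.82 = $3,203.66
State withholding: $3,203.66 × 0.0329 = $105.40
Federal income tax: $3,203.66 × 0.11 = $352.40
Medicare tax: $3,318.48 × 0.03 = $99.55
PFL insurance: $3,318.48 × 0.01 = $33.18
State disability insurance: $3,318.48 × 0.006 = $19.91
Vision insurance premium: $150.26
Union dues: $3,318.48 × 0.025 = $82.96
Total deductions = $114.82 + $105.40 + $352.40 + $99.55 + $33.18 + $19.91 + $150.26 + $82.96 = $958.48
Net pay = $3,318.48 − $958.48 = $2,360.00

$2,360.00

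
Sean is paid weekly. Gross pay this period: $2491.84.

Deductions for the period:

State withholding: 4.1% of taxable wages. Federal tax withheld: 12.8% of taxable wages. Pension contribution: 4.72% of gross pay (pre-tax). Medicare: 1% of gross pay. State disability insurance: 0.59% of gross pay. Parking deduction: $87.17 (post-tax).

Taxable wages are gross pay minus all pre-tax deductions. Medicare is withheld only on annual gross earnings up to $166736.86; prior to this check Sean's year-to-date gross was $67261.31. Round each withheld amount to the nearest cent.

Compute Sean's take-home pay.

$1846.20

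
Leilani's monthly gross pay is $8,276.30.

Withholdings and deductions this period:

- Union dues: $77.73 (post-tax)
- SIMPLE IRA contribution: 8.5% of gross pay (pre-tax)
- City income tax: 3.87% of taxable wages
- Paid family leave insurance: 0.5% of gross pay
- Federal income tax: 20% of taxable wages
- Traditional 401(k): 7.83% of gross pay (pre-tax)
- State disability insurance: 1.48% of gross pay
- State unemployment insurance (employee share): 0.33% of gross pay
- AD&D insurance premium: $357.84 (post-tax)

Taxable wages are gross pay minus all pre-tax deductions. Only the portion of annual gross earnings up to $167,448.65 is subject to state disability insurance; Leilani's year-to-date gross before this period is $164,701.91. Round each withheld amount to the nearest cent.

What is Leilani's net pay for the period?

Traditional 401(k): $8,276.30 × 0.0783 = $648.03
SIMPLE IRA contribution: $8,276.30 × 0.085 = $703.49
Pre-tax total = $648.03 + $703.49 = $1,351.52
Taxable wages = $8,276.30 − $1,351.52 = $6,924.78
City income tax: $6,924.78 × 0.0387 = $267.99
Federal income tax: $6,924.78 × 0.2 = $1,384.96
Paid family leave insurance: $8,276.30 × 0.005 = $41.38
State disability insurance: only $167,448.65 − $164,701.91 = $2,746.74 of this check is subject → $2,746.74 × 0.0148 = $40.65
State unemployment insurance (employee share): $8,276.30 × 0.0033 = $27.31
Union dues: $77.73
AD&D insurance premium: $357.84
Total deductions = $648.03 + $703.49 + $267.99 + $1,384.96 + $41.38 + $40.65 + $27.31 + $77.73 + $357.84 = $3,549.38
Net pay = $8,276.30 − $3,549.38 = $4,726.92

$4,726.92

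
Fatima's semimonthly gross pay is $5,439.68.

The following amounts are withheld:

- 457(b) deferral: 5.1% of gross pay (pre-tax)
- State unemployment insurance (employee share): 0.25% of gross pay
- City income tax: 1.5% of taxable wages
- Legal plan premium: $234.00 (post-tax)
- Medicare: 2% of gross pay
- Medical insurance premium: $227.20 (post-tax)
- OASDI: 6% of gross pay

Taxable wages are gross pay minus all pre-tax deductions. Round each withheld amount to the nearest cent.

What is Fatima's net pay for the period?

$4,174.86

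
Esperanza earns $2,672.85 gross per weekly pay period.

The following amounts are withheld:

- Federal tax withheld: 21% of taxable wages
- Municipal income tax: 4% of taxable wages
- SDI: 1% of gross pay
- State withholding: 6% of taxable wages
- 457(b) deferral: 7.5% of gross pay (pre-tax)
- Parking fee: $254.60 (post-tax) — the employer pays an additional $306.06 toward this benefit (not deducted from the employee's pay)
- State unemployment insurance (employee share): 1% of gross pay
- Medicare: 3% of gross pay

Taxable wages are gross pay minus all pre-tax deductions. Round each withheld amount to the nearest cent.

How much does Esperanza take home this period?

$1,317.70

457(b) deferral: $2,672.85 × 0.075 = $200.46
Taxable wages = $2,672.85 − $200.46 = $2,472.39
State withholding: $2,472.39 × 0.06 = $148.34
Federal tax withheld: $2,472.39 × 0.21 = $519.20
Municipal income tax: $2,472.39 × 0.04 = $98.90
Medicare: $2,672.85 × 0.03 = $80.19
State unemployment insurance (employee share): $2,672.85 × 0.01 = $26.73
SDI: $2,672.85 × 0.01 = $26.73
Parking fee: $254.60
(Employer's $306.06 toward parking fee is not withheld from the employee.)
Total deductions = $200.46 + $148.34 + $519.20 + $98.90 + $80.19 + $26.73 + $26.73 + $254.60 = $1,355.15
Net pay = $2,672.85 − $1,355.15 = $1,317.70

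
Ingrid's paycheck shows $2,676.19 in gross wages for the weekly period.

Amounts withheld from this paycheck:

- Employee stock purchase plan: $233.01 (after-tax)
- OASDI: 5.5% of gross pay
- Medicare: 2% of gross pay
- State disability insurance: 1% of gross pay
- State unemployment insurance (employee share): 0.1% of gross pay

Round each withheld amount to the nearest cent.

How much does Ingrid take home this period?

OASDI: $2,676.19 × 0.055 = $147.19
State disability insurance: $2,676.19 × 0.01 = $26.76
Medicare: $2,676.19 × 0.02 = $53.52
State unemployment insurance (employee share): $2,676.19 × 0.001 = $2.68
Employee stock purchase plan: $233.01
Total deductions = $147.19 + $26.76 + $53.52 + $2.68 + $233.01 = $463.16
Net pay = $2,676.19 − $463.16 = $2,213.03

$2,213.03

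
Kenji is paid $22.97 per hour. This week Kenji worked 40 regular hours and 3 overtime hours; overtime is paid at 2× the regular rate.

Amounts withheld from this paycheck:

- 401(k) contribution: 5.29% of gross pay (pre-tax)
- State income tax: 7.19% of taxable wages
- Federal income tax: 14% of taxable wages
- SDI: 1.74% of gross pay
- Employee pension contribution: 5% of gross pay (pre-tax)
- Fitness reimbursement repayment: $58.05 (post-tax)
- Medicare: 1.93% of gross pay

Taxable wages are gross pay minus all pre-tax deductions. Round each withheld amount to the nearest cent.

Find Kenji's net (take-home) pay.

$650.21

Regular pay: 40 × $22.97 = $918.80
Overtime pay: 3 × $22.97 × 2 = $137.82
Gross pay = $918.80 + $137.82 = $1,056.62
401(k) contribution: $1,056.62 × 0.0529 = $55.90
Employee pension contribution: $1,056.62 × 0.05 = $52.83
Pre-tax total = $55.90 + $52.83 = $108.73
Taxable wages = $1,056.62 − $108.73 = $947.89
State income tax: $947.89 × 0.0719 = $68.15
Federal income tax: $947.89 × 0.14 = $132.70
Medicare: $1,056.62 × 0.0193 = $20.39
SDI: $1,056.62 × 0.0174 = $18.39
Fitness reimbursement repayment: $58.05
Total deductions = $55.90 + $52.83 + $68.15 + $132.70 + $20.39 + $18.39 + $58.05 = $406.41
Net pay = $1,056.62 − $406.41 = $650.21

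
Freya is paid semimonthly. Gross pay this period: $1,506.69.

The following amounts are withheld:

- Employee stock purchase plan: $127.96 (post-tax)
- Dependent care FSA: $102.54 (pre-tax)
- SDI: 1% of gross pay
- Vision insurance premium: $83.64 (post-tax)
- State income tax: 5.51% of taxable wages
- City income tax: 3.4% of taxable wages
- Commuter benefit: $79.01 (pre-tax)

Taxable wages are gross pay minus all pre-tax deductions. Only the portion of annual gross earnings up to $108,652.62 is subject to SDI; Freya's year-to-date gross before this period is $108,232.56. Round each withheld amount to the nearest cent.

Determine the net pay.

Commuter benefit: $79.01
Dependent care FSA: $102.54
Pre-tax total = $79.01 + $102.54 = $181.55
Taxable wages = $1,506.69 − $181.55 = $1,325.14
State income tax: $1,325.14 × 0.0551 = $73.02
City income tax: $1,325.14 × 0.034 = $45.05
SDI: only $108,652.62 − $108,232.56 = $420.06 of this check is subject → $420.06 × 0.01 = $4.20
Vision insurance premium: $83.64
Employee stock purchase plan: $127.96
Total deductions = $79.01 + $102.54 + $73.02 + $45.05 + $4.20 + $83.64 + $127.96 = $515.42
Net pay = $1,506.69 − $515.42 = $991.27

$991.27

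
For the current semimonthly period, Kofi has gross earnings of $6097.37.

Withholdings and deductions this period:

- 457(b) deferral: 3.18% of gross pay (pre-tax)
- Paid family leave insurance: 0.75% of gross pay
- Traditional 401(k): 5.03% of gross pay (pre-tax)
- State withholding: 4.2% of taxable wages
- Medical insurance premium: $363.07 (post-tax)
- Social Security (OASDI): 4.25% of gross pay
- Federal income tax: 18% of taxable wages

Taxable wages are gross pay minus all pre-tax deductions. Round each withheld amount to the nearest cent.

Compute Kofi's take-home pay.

$3686.35

Traditional 401(k): $6097.37 × 0.0503 = $306.70
457(b) deferral: $6097.37 × 0.0318 = $193.90
Pre-tax total = $306.70 + $193.90 = $500.60
Taxable wages = $6097.37 − $500.60 = $5596.77
State withholding: $5596.77 × 0.042 = $235.06
Federal income tax: $5596.77 × 0.18 = $1007.42
Social Security (OASDI): $6097.37 × 0.0425 = $259.14
Paid family leave insurance: $6097.37 × 0.0075 = $45.73
Medical insurance premium: $363.07
Total deductions = $306.70 + $193.90 + $235.06 + $1007.42 + $259.14 + $45.73 + $363.07 = $2411.02
Net pay = $6097.37 − $2411.02 = $3686.35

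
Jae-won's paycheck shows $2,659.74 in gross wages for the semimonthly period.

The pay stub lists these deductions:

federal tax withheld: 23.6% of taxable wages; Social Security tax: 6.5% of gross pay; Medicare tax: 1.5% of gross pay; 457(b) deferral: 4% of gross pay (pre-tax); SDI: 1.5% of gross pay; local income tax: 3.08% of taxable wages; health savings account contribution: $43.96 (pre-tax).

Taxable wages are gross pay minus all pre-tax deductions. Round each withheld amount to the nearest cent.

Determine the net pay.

$1,587.20

457(b) deferral: $2,659.74 × 0.04 = $106.39
Health savings account contribution: $43.96
Pre-tax total = $106.39 + $43.96 = $150.35
Taxable wages = $2,659.74 − $150.35 = $2,509.39
Local income tax: $2,509.39 × 0.0308 = $77.29
Federal tax withheld: $2,509.39 × 0.236 = $592.22
Social Security tax: $2,659.74 × 0.065 = $172.88
Medicare tax: $2,659.74 × 0.015 = $39.90
SDI: $2,659.74 × 0.015 = $39.90
Total deductions = $106.39 + $43.96 + $77.29 + $592.22 + $172.88 + $39.90 + $39.90 = $1,072.54
Net pay = $2,659.74 − $1,072.54 = $1,587.20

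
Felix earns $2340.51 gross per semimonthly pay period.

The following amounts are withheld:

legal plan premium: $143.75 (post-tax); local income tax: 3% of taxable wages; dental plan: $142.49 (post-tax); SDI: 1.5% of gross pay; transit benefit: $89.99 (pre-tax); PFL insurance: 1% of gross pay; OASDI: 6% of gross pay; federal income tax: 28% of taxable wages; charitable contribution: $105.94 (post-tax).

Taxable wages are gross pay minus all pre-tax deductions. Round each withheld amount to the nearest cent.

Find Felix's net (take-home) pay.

$961.72

Transit benefit: $89.99
Taxable wages = $2340.51 − $89.99 = $2250.52
Local income tax: $2250.52 × 0.03 = $67.52
Federal income tax: $2250.52 × 0.28 = $630.15
OASDI: $2340.51 × 0.06 = $140.43
PFL insurance: $2340.51 × 0.01 = $23.41
SDI: $2340.51 × 0.015 = $35.11
Dental plan: $142.49
Legal plan premium: $143.75
Charitable contribution: $105.94
Total deductions = $89.99 + $67.52 + $630.15 + $140.43 + $23.41 + $35.11 + $142.49 + $143.75 + $105.94 = $1378.79
Net pay = $2340.51 − $1378.79 = $961.72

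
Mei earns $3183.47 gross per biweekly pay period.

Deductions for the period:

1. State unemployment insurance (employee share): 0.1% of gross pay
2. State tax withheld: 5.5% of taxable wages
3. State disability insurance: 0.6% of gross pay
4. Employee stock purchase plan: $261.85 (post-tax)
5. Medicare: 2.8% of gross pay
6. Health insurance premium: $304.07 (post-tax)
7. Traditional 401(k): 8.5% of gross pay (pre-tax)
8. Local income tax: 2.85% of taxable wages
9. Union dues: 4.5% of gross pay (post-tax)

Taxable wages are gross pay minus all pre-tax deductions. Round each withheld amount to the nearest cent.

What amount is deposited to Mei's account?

$1849.05

Traditional 401(k): $3183.47 × 0.085 = $270.59
Taxable wages = $3183.47 − $270.59 = $2912.88
Local income tax: $2912.88 × 0.0285 = $83.02
State tax withheld: $2912.88 × 0.055 = $160.21
State disability insurance: $3183.47 × 0.006 = $19.10
Medicare: $3183.47 × 0.028 = $89.14
State unemployment insurance (employee share): $3183.47 × 0.001 = $3.18
Union dues: $3183.47 × 0.045 = $143.26
Employee stock purchase plan: $261.85
Health insurance premium: $304.07
Total deductions = $270.59 + $83.02 + $160.21 + $19.10 + $89.14 + $3.18 + $143.26 + $261.85 + $304.07 = $1334.42
Net pay = $3183.47 − $1334.42 = $1849.05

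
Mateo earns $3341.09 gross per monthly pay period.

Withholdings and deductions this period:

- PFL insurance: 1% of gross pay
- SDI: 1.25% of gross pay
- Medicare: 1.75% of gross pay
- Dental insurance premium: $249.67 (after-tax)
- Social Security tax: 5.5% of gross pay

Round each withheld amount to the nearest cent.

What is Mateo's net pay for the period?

Social Security tax: $3341.09 × 0.055 = $183.76
Medicare: $3341.09 × 0.0175 = $58.47
SDI: $3341.09 × 0.0125 = $41.76
PFL insurance: $3341.09 × 0.01 = $33.41
Dental insurance premium: $249.67
Total deductions = $183.76 + $58.47 + $41.76 + $33.41 + $249.67 = $567.07
Net pay = $3341.09 − $567.07 = $2774.02

$2774.02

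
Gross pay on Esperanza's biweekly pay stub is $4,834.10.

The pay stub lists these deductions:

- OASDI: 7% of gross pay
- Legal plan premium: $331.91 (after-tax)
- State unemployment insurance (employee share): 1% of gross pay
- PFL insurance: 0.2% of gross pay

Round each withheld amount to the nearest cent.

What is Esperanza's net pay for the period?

$4,105.79

OASDI: $4,834.10 × 0.07 = $338.39
State unemployment insurance (employee share): $4,834.10 × 0.01 = $48.34
PFL insurance: $4,834.10 × 0.002 = $9.67
Legal plan premium: $331.91
Total deductions = $338.39 + $48.34 + $9.67 + $331.91 = $728.31
Net pay = $4,834.10 − $728.31 = $4,105.79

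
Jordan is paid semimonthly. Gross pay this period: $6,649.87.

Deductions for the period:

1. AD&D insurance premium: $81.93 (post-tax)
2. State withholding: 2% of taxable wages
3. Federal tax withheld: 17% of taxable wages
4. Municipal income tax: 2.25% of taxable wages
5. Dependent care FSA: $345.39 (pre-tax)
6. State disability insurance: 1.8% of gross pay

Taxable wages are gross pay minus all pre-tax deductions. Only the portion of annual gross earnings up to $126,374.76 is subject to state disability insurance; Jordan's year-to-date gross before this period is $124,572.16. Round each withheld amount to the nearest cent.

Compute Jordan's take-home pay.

$4,850.40

Dependent care FSA: $345.39
Taxable wages = $6,649.87 − $345.39 = $6,304.48
Federal tax withheld: $6,304.48 × 0.17 = $1,071.76
Municipal income tax: $6,304.48 × 0.0225 = $141.85
State withholding: $6,304.48 × 0.02 = $126.09
State disability insurance: only $126,374.76 − $124,572.16 = $1,802.60 of this check is subject → $1,802.60 × 0.018 = $32.45
AD&D insurance premium: $81.93
Total deductions = $345.39 + $1,071.76 + $141.85 + $126.09 + $32.45 + $81.93 = $1,799.47
Net pay = $6,649.87 − $1,799.47 = $4,850.40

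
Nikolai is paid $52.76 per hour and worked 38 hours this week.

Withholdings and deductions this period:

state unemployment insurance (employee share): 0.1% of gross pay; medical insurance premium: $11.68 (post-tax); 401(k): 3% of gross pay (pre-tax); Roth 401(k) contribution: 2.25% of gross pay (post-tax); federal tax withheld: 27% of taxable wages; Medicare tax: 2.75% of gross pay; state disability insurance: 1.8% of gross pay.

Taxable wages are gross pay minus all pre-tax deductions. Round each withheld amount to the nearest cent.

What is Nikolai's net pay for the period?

$1,269.64

Gross pay: 38 × $52.76 = $2,004.88
401(k): $2,004.88 × 0.03 = $60.15
Taxable wages = $2,004.88 − $60.15 = $1,944.73
Federal tax withheld: $1,944.73 × 0.27 = $525.08
State unemployment insurance (employee share): $2,004.88 × 0.001 = $2.00
Medicare tax: $2,004.88 × 0.0275 = $55.13
State disability insurance: $2,004.88 × 0.018 = $36.09
Roth 401(k) contribution: $2,004.88 × 0.0225 = $45.11
Medical insurance premium: $11.68
Total deductions = $60.15 + $525.08 + $2.00 + $55.13 + $36.09 + $45.11 + $11.68 = $735.24
Net pay = $2,004.88 − $735.24 = $1,269.64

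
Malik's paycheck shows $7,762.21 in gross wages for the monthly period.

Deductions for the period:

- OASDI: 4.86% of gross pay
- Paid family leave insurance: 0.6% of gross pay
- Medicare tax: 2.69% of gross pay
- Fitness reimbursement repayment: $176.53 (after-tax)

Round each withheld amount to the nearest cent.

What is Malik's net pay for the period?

$6,953.07

OASDI: $7,762.21 × 0.0486 = $377.24
Paid family leave insurance: $7,762.21 × 0.006 = $46.57
Medicare tax: $7,762.21 × 0.0269 = $208.80
Fitness reimbursement repayment: $176.53
Total deductions = $377.24 + $46.57 + $208.80 + $176.53 = $809.14
Net pay = $7,762.21 − $809.14 = $6,953.07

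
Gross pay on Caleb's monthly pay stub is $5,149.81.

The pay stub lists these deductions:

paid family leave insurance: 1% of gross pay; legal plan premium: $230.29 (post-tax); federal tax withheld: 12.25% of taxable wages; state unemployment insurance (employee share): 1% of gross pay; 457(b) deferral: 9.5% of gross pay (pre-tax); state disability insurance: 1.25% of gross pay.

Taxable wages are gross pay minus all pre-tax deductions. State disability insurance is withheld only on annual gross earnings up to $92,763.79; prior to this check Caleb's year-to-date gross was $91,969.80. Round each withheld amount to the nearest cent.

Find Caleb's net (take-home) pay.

457(b) deferral: $5,149.81 × 0.095 = $489.23
Taxable wages = $5,149.81 − $489.23 = $4,660.58
Federal tax withheld: $4,660.58 × 0.1225 = $570.92
State disability insurance: only $92,763.79 − $91,969.80 = $793.99 of this check is subject → $793.99 × 0.0125 = $9.92
Paid family leave insurance: $5,149.81 × 0.01 = $51.50
State unemployment insurance (employee share): $5,149.81 × 0.01 = $51.50
Legal plan premium: $230.29
Total deductions = $489.23 + $570.92 + $9.92 + $51.50 + $51.50 + $230.29 = $1,403.36
Net pay = $5,149.81 − $1,403.36 = $3,746.45

$3,746.45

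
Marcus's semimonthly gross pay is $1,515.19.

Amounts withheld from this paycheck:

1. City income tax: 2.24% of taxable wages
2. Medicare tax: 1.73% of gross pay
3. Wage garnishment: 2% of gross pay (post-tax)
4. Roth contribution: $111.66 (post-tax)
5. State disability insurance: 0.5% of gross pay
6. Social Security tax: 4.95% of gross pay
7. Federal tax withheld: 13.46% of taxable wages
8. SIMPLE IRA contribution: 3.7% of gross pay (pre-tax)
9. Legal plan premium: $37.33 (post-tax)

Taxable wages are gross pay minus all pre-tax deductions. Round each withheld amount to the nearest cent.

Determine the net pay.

$941.97

SIMPLE IRA contribution: $1,515.19 × 0.037 = $56.06
Taxable wages = $1,515.19 − $56.06 = $1,459.13
Federal tax withheld: $1,459.13 × 0.1346 = $196.40
City income tax: $1,459.13 × 0.0224 = $32.68
Medicare tax: $1,515.19 × 0.0173 = $26.21
State disability insurance: $1,515.19 × 0.005 = $7.58
Social Security tax: $1,515.19 × 0.0495 = $75.00
Legal plan premium: $37.33
Roth contribution: $111.66
Wage garnishment: $1,515.19 × 0.02 = $30.30
Total deductions = $56.06 + $196.40 + $32.68 + $26.21 + $7.58 + $75.00 + $37.33 + $111.66 + $30.30 = $573.22
Net pay = $1,515.19 − $573.22 = $941.97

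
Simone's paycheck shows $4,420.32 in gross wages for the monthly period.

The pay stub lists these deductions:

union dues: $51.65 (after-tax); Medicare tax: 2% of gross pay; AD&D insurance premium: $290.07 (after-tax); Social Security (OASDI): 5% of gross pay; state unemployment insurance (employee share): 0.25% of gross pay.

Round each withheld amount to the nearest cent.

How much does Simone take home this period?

$3,758.12

State unemployment insurance (employee share): $4,420.32 × 0.0025 = $11.05
Medicare tax: $4,420.32 × 0.02 = $88.41
Social Security (OASDI): $4,420.32 × 0.05 = $221.02
Union dues: $51.65
AD&D insurance premium: $290.07
Total deductions = $11.05 + $88.41 + $221.02 + $51.65 + $290.07 = $662.20
Net pay = $4,420.32 − $662.20 = $3,758.12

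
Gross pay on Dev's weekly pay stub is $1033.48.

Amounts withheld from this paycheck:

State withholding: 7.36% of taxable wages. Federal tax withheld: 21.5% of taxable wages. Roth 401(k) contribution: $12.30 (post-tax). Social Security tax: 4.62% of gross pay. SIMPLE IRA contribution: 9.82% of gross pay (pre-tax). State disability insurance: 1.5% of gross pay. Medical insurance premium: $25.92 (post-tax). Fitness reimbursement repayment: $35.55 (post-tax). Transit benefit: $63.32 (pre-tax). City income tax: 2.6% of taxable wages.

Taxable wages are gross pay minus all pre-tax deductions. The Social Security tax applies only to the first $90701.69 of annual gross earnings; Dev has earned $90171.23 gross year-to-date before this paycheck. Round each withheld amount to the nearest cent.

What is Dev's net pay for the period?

$481.61

SIMPLE IRA contribution: $1033.48 × 0.0982 = $101.49
Transit benefit: $63.32
Pre-tax total = $101.49 + $63.32 = $164.81
Taxable wages = $1033.48 − $164.81 = $868.67
State withholding: $868.67 × 0.0736 = $63.93
City income tax: $868.67 × 0.026 = $22.59
Federal tax withheld: $868.67 × 0.215 = $186.76
Social Security tax: only $90701.69 − $90171.23 = $530.46 of this check is subject → $530.46 × 0.0462 = $24.51
State disability insurance: $1033.48 × 0.015 = $15.50
Medical insurance premium: $25.92
Roth 401(k) contribution: $12.30
Fitness reimbursement repayment: $35.55
Total deductions = $101.49 + $63.32 + $63.93 + $22.59 + $186.76 + $24.51 + $15.50 + $25.92 + $12.30 + $35.55 = $551.87
Net pay = $1033.48 − $551.87 = $481.61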